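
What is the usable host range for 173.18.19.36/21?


Network: 173.18.16.0
Broadcast: 173.18.23.255
First usable = network + 1
Last usable = broadcast - 1
Range: 173.18.16.1 to 173.18.23.254


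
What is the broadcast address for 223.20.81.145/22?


Network: 223.20.80.0/22
Host bits = 10
Set all host bits to 1:
Broadcast: 223.20.83.255


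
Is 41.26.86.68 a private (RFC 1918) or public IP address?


RFC 1918 private ranges:
  10.0.0.0/8 (10.0.0.0 - 10.255.255.255)
  172.16.0.0/12 (172.16.0.0 - 172.31.255.255)
  192.168.0.0/16 (192.168.0.0 - 192.168.255.255)
Public (not in any RFC 1918 range)


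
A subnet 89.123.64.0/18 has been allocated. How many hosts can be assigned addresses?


Host bits = 32 - 18 = 14
Total addresses = 2^14 = 16384
Usable = total - 2 (network and broadcast)
Usable hosts: 16382


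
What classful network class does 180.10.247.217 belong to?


First octet: 180
Binary: 10110100
10xxxxxx -> Class B (128-191)
Class B, default mask 255.255.0.0 (/16)


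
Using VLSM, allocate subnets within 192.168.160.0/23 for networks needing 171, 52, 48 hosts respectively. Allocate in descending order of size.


171 hosts -> /24 (254 usable): 192.168.160.0/24
52 hosts -> /26 (62 usable): 192.168.161.0/26
48 hosts -> /26 (62 usable): 192.168.161.64/26
Allocation: 192.168.160.0/24 (171 hosts, 254 usable); 192.168.161.0/26 (52 hosts, 62 usable); 192.168.161.64/26 (48 hosts, 62 usable)


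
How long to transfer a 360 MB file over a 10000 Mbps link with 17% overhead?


Effective throughput = 10000 * (1 - 17/100) = 8300 Mbps
File size in Mb = 360 * 8 = 2880 Mb
Time = 2880 / 8300
Time = 0.347 seconds


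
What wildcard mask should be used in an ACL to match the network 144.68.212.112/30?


Subnet mask: 255.255.255.252
Wildcard = 255.255.255.255 - subnet mask
255 - 255 = 0
255 - 255 = 0
255 - 255 = 0
255 - 252 = 3
Wildcard: 0.0.0.3


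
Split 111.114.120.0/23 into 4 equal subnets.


New prefix = 23 + 2 = 25
Each subnet has 128 addresses
  111.114.120.0/25
  111.114.120.128/25
  111.114.121.0/25
  111.114.121.128/25
Subnets: 111.114.120.0/25, 111.114.120.128/25, 111.114.121.0/25, 111.114.121.128/25


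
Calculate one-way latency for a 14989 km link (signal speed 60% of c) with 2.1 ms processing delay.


Speed = 0.6 * 3e5 km/s = 180000 km/s
Propagation delay = 14989 / 180000 = 0.0833 s = 83.2722 ms
Processing delay = 2.1 ms
Total one-way latency = 85.3722 ms


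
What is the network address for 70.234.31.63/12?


IP:   01000110.11101010.00011111.00111111
Mask: 11111111.11110000.00000000.00000000
AND operation:
Net:  01000110.11100000.00000000.00000000
Network: 70.224.0.0/12


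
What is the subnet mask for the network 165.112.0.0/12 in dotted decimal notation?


/12 means 12 network bits, 20 host bits
Binary: 11111111111100000000000000000000
Mask: 255.240.0.0


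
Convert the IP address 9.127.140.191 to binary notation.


9 = 00001001
127 = 01111111
140 = 10001100
191 = 10111111
Binary: 00001001.01111111.10001100.10111111


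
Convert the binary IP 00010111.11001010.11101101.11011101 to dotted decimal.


00010111 = 23
11001010 = 202
11101101 = 237
11011101 = 221
IP: 23.202.237.221


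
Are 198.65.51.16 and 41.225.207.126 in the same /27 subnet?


Mask: 255.255.255.224
198.65.51.16 AND mask = 198.65.51.0
41.225.207.126 AND mask = 41.225.207.96
No, different subnets (198.65.51.0 vs 41.225.207.96)


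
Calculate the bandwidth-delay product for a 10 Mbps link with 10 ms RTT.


BDP = bandwidth * RTT
= 10 Mbps * 10 ms
= 10 * 1e6 * 10 / 1000 bits
= 100000 bits
= 12500 bytes
= 12.207 KB
BDP = 100000 bits (12500 bytes)


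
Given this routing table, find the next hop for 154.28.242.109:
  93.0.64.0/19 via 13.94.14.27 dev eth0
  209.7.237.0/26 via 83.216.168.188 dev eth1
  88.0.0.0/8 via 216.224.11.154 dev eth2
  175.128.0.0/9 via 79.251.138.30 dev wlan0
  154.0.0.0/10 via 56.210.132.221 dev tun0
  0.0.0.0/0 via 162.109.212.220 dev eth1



Longest prefix match for 154.28.242.109:
  /19 93.0.64.0: no
  /26 209.7.237.0: no
  /8 88.0.0.0: no
  /9 175.128.0.0: no
  /10 154.0.0.0: MATCH
  /0 0.0.0.0: MATCH
Selected: next-hop 56.210.132.221 via tun0 (matched /10)


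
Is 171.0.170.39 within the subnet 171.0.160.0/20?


Subnet network: 171.0.160.0
Test IP AND mask: 171.0.160.0
Yes, 171.0.170.39 is in 171.0.160.0/20


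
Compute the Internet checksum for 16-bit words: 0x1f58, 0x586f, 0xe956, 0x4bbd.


Sum all words (with carry folding):
+ 0x1f58 = 0x1f58
+ 0x586f = 0x77c7
+ 0xe956 = 0x611e
+ 0x4bbd = 0xacdb
One's complement: ~0xacdb
Checksum = 0x5324


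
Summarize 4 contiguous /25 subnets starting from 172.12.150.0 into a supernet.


Original prefix: /25
Number of subnets: 4 = 2^2
New prefix = 25 - 2 = 23
Supernet: 172.12.150.0/23


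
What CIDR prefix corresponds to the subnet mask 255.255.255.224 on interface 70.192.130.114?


Binary: 11111111.11111111.11111111.11100000
Count leading 1s
Prefix: /27


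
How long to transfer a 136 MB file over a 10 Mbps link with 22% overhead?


Effective throughput = 10 * (1 - 22/100) = 7.8 Mbps
File size in Mb = 136 * 8 = 1088 Mb
Time = 1088 / 7.8
Time = 139.4872 seconds


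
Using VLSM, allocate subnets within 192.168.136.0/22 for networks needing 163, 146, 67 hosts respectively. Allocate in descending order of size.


163 hosts -> /24 (254 usable): 192.168.136.0/24
146 hosts -> /24 (254 usable): 192.168.137.0/24
67 hosts -> /25 (126 usable): 192.168.138.0/25
Allocation: 192.168.136.0/24 (163 hosts, 254 usable); 192.168.137.0/24 (146 hosts, 254 usable); 192.168.138.0/25 (67 hosts, 126 usable)


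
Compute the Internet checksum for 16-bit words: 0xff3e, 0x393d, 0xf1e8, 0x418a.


Sum all words (with carry folding):
+ 0xff3e = 0xff3e
+ 0x393d = 0x387c
+ 0xf1e8 = 0x2a65
+ 0x418a = 0x6bef
One's complement: ~0x6bef
Checksum = 0x9410


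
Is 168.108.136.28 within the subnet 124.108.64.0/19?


Subnet network: 124.108.64.0
Test IP AND mask: 168.108.128.0
No, 168.108.136.28 is not in 124.108.64.0/19


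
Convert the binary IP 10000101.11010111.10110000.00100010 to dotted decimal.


10000101 = 133
11010111 = 215
10110000 = 176
00100010 = 34
IP: 133.215.176.34


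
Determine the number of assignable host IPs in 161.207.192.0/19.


Host bits = 32 - 19 = 13
Total addresses = 2^13 = 8192
Usable = total - 2 (network and broadcast)
Usable hosts: 8190


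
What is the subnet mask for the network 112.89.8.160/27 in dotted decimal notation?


/27 means 27 network bits, 5 host bits
Binary: 11111111111111111111111111100000
Mask: 255.255.255.224


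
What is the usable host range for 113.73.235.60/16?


Network: 113.73.0.0
Broadcast: 113.73.255.255
First usable = network + 1
Last usable = broadcast - 1
Range: 113.73.0.1 to 113.73.255.254


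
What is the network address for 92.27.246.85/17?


IP:   01011100.00011011.11110110.01010101
Mask: 11111111.11111111.10000000.00000000
AND operation:
Net:  01011100.00011011.10000000.00000000
Network: 92.27.128.0/17


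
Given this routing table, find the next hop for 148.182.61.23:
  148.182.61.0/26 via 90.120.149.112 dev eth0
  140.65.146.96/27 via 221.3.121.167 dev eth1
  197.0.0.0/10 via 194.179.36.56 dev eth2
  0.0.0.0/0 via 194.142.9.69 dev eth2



Longest prefix match for 148.182.61.23:
  /26 148.182.61.0: MATCH
  /27 140.65.146.96: no
  /10 197.0.0.0: no
  /0 0.0.0.0: MATCH
Selected: next-hop 90.120.149.112 via eth0 (matched /26)


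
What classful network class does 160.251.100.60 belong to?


First octet: 160
Binary: 10100000
10xxxxxx -> Class B (128-191)
Class B, default mask 255.255.0.0 (/16)


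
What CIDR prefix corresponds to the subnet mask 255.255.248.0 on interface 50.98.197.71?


Binary: 11111111.11111111.11111000.00000000
Count leading 1s
Prefix: /21


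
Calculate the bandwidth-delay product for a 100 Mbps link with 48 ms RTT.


BDP = bandwidth * RTT
= 100 Mbps * 48 ms
= 100 * 1e6 * 48 / 1000 bits
= 4800000 bits
= 600000 bytes
= 585.9375 KB
BDP = 4800000 bits (600000 bytes)


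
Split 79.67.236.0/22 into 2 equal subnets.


New prefix = 22 + 1 = 23
Each subnet has 512 addresses
  79.67.236.0/23
  79.67.238.0/23
Subnets: 79.67.236.0/23, 79.67.238.0/23


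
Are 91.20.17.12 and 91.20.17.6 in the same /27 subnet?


Mask: 255.255.255.224
91.20.17.12 AND mask = 91.20.17.0
91.20.17.6 AND mask = 91.20.17.0
Yes, same subnet (91.20.17.0)


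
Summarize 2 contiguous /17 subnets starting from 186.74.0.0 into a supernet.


Original prefix: /17
Number of subnets: 2 = 2^1
New prefix = 17 - 1 = 16
Supernet: 186.74.0.0/16


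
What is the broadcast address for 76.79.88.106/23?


Network: 76.79.88.0/23
Host bits = 9
Set all host bits to 1:
Broadcast: 76.79.89.255


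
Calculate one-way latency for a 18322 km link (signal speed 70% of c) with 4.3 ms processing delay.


Speed = 0.7 * 3e5 km/s = 210000 km/s
Propagation delay = 18322 / 210000 = 0.0872 s = 87.2476 ms
Processing delay = 4.3 ms
Total one-way latency = 91.5476 ms


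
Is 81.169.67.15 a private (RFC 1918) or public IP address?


RFC 1918 private ranges:
  10.0.0.0/8 (10.0.0.0 - 10.255.255.255)
  172.16.0.0/12 (172.16.0.0 - 172.31.255.255)
  192.168.0.0/16 (192.168.0.0 - 192.168.255.255)
Public (not in any RFC 1918 range)


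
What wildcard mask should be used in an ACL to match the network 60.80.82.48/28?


Subnet mask: 255.255.255.240
Wildcard = 255.255.255.255 - subnet mask
255 - 255 = 0
255 - 255 = 0
255 - 255 = 0
255 - 240 = 15
Wildcard: 0.0.0.15


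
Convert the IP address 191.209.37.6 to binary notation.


191 = 10111111
209 = 11010001
37 = 00100101
6 = 00000110
Binary: 10111111.11010001.00100101.00000110


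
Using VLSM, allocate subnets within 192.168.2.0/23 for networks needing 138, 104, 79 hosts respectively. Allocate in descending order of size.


138 hosts -> /24 (254 usable): 192.168.2.0/24
104 hosts -> /25 (126 usable): 192.168.3.0/25
79 hosts -> /25 (126 usable): 192.168.3.128/25
Allocation: 192.168.2.0/24 (138 hosts, 254 usable); 192.168.3.0/25 (104 hosts, 126 usable); 192.168.3.128/25 (79 hosts, 126 usable)


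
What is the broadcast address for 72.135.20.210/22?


Network: 72.135.20.0/22
Host bits = 10
Set all host bits to 1:
Broadcast: 72.135.23.255


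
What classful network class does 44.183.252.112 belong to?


First octet: 44
Binary: 00101100
0xxxxxxx -> Class A (1-126)
Class A, default mask 255.0.0.0 (/8)


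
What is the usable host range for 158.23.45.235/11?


Network: 158.0.0.0
Broadcast: 158.31.255.255
First usable = network + 1
Last usable = broadcast - 1
Range: 158.0.0.1 to 158.31.255.254


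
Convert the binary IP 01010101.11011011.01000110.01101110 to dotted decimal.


01010101 = 85
11011011 = 219
01000110 = 70
01101110 = 110
IP: 85.219.70.110


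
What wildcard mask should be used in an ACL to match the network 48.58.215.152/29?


Subnet mask: 255.255.255.248
Wildcard = 255.255.255.255 - subnet mask
255 - 255 = 0
255 - 255 = 0
255 - 255 = 0
255 - 248 = 7
Wildcard: 0.0.0.7


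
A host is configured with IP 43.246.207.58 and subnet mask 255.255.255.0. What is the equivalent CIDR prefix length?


Binary: 11111111.11111111.11111111.00000000
Count leading 1s
Prefix: /24


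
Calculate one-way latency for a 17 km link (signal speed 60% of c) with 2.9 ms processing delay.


Speed = 0.6 * 3e5 km/s = 180000 km/s
Propagation delay = 17 / 180000 = 0.0001 s = 0.0944 ms
Processing delay = 2.9 ms
Total one-way latency = 2.9944 ms


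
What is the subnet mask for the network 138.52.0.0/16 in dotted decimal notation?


/16 means 16 network bits, 16 host bits
Binary: 11111111111111110000000000000000
Mask: 255.255.0.0


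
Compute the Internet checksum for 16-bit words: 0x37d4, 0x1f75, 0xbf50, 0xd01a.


Sum all words (with carry folding):
+ 0x37d4 = 0x37d4
+ 0x1f75 = 0x5749
+ 0xbf50 = 0x169a
+ 0xd01a = 0xe6b4
One's complement: ~0xe6b4
Checksum = 0x194b


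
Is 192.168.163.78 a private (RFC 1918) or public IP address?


RFC 1918 private ranges:
  10.0.0.0/8 (10.0.0.0 - 10.255.255.255)
  172.16.0.0/12 (172.16.0.0 - 172.31.255.255)
  192.168.0.0/16 (192.168.0.0 - 192.168.255.255)
Private (in 192.168.0.0/16)


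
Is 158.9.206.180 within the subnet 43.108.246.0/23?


Subnet network: 43.108.246.0
Test IP AND mask: 158.9.206.0
No, 158.9.206.180 is not in 43.108.246.0/23


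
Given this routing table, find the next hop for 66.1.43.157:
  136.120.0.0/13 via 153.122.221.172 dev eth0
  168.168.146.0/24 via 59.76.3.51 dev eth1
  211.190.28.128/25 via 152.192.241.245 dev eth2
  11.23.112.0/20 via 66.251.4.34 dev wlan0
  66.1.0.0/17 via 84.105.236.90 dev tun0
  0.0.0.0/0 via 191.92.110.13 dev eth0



Longest prefix match for 66.1.43.157:
  /13 136.120.0.0: no
  /24 168.168.146.0: no
  /25 211.190.28.128: no
  /20 11.23.112.0: no
  /17 66.1.0.0: MATCH
  /0 0.0.0.0: MATCH
Selected: next-hop 84.105.236.90 via tun0 (matched /17)


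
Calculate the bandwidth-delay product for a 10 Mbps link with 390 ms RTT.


BDP = bandwidth * RTT
= 10 Mbps * 390 ms
= 10 * 1e6 * 390 / 1000 bits
= 3900000 bits
= 487500 bytes
= 476.0742 KB
BDP = 3900000 bits (487500 bytes)


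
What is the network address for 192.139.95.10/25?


IP:   11000000.10001011.01011111.00001010
Mask: 11111111.11111111.11111111.10000000
AND operation:
Net:  11000000.10001011.01011111.00000000
Network: 192.139.95.0/25


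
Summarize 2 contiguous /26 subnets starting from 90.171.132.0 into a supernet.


Original prefix: /26
Number of subnets: 2 = 2^1
New prefix = 26 - 1 = 25
Supernet: 90.171.132.0/25


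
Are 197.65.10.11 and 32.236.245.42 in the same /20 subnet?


Mask: 255.255.240.0
197.65.10.11 AND mask = 197.65.0.0
32.236.245.42 AND mask = 32.236.240.0
No, different subnets (197.65.0.0 vs 32.236.240.0)


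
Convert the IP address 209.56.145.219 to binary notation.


209 = 11010001
56 = 00111000
145 = 10010001
219 = 11011011
Binary: 11010001.00111000.10010001.11011011


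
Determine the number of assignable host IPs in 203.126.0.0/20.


Host bits = 32 - 20 = 12
Total addresses = 2^12 = 4096
Usable = total - 2 (network and broadcast)
Usable hosts: 4094


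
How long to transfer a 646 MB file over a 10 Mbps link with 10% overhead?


Effective throughput = 10 * (1 - 10/100) = 9 Mbps
File size in Mb = 646 * 8 = 5168 Mb
Time = 5168 / 9
Time = 574.2222 seconds


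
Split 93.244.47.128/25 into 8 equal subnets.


New prefix = 25 + 3 = 28
Each subnet has 16 addresses
  93.244.47.128/28
  93.244.47.144/28
  93.244.47.160/28
  93.244.47.176/28
  93.244.47.192/28
  93.244.47.208/28
  93.244.47.224/28
  93.244.47.240/28
Subnets: 93.244.47.128/28, 93.244.47.144/28, 93.244.47.160/28, 93.244.47.176/28, 93.244.47.192/28, 93.244.47.208/28, 93.244.47.224/28, 93.244.47.240/28


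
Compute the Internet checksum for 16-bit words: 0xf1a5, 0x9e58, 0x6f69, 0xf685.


Sum all words (with carry folding):
+ 0xf1a5 = 0xf1a5
+ 0x9e58 = 0x8ffe
+ 0x6f69 = 0xff67
+ 0xf685 = 0xf5ed
One's complement: ~0xf5ed
Checksum = 0x0a12


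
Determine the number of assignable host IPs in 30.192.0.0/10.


Host bits = 32 - 10 = 22
Total addresses = 2^22 = 4194304
Usable = total - 2 (network and broadcast)
Usable hosts: 4194302


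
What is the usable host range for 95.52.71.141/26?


Network: 95.52.71.128
Broadcast: 95.52.71.191
First usable = network + 1
Last usable = broadcast - 1
Range: 95.52.71.129 to 95.52.71.190


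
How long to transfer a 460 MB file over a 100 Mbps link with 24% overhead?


Effective throughput = 100 * (1 - 24/100) = 76 Mbps
File size in Mb = 460 * 8 = 3680 Mb
Time = 3680 / 76
Time = 48.4211 seconds


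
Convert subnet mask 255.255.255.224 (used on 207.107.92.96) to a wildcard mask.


Subnet mask: 255.255.255.224
Wildcard = 255.255.255.255 - subnet mask
255 - 255 = 0
255 - 255 = 0
255 - 255 = 0
255 - 224 = 31
Wildcard: 0.0.0.31


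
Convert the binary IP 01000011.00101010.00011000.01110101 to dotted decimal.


01000011 = 67
00101010 = 42
00011000 = 24
01110101 = 117
IP: 67.42.24.117


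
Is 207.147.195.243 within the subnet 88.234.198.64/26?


Subnet network: 88.234.198.64
Test IP AND mask: 207.147.195.192
No, 207.147.195.243 is not in 88.234.198.64/26


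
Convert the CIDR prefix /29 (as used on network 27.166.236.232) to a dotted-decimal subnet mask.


/29 means 29 network bits, 3 host bits
Binary: 11111111111111111111111111111000
Mask: 255.255.255.248


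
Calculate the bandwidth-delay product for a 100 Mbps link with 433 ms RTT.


BDP = bandwidth * RTT
= 100 Mbps * 433 ms
= 100 * 1e6 * 433 / 1000 bits
= 43300000 bits
= 5412500 bytes
= 5285.6445 KB
BDP = 43300000 bits (5412500 bytes)


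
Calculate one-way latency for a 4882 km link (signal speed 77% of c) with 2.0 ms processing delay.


Speed = 0.77 * 3e5 km/s = 231000 km/s
Propagation delay = 4882 / 231000 = 0.0211 s = 21.1342 ms
Processing delay = 2.0 ms
Total one-way latency = 23.1342 ms


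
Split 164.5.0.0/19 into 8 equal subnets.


New prefix = 19 + 3 = 22
Each subnet has 1024 addresses
  164.5.0.0/22
  164.5.4.0/22
  164.5.8.0/22
  164.5.12.0/22
  164.5.16.0/22
  164.5.20.0/22
  164.5.24.0/22
  164.5.28.0/22
Subnets: 164.5.0.0/22, 164.5.4.0/22, 164.5.8.0/22, 164.5.12.0/22, 164.5.16.0/22, 164.5.20.0/22, 164.5.24.0/22, 164.5.28.0/22


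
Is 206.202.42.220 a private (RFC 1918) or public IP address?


RFC 1918 private ranges:
  10.0.0.0/8 (10.0.0.0 - 10.255.255.255)
  172.16.0.0/12 (172.16.0.0 - 172.31.255.255)
  192.168.0.0/16 (192.168.0.0 - 192.168.255.255)
Public (not in any RFC 1918 range)


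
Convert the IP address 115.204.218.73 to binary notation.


115 = 01110011
204 = 11001100
218 = 11011010
73 = 01001001
Binary: 01110011.11001100.11011010.01001001


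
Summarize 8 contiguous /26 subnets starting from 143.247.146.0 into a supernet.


Original prefix: /26
Number of subnets: 8 = 2^3
New prefix = 26 - 3 = 23
Supernet: 143.247.146.0/23


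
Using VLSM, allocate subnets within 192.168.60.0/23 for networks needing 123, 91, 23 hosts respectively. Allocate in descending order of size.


123 hosts -> /25 (126 usable): 192.168.60.0/25
91 hosts -> /25 (126 usable): 192.168.60.128/25
23 hosts -> /27 (30 usable): 192.168.61.0/27
Allocation: 192.168.60.0/25 (123 hosts, 126 usable); 192.168.60.128/25 (91 hosts, 126 usable); 192.168.61.0/27 (23 hosts, 30 usable)


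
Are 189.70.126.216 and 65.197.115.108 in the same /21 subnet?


Mask: 255.255.248.0
189.70.126.216 AND mask = 189.70.120.0
65.197.115.108 AND mask = 65.197.112.0
No, different subnets (189.70.120.0 vs 65.197.112.0)


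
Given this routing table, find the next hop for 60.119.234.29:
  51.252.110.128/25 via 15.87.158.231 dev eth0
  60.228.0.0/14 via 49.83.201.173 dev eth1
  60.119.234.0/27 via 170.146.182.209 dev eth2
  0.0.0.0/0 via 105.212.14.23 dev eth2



Longest prefix match for 60.119.234.29:
  /25 51.252.110.128: no
  /14 60.228.0.0: no
  /27 60.119.234.0: MATCH
  /0 0.0.0.0: MATCH
Selected: next-hop 170.146.182.209 via eth2 (matched /27)


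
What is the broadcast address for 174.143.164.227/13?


Network: 174.136.0.0/13
Host bits = 19
Set all host bits to 1:
Broadcast: 174.143.255.255


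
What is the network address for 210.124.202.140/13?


IP:   11010010.01111100.11001010.10001100
Mask: 11111111.11111000.00000000.00000000
AND operation:
Net:  11010010.01111000.00000000.00000000
Network: 210.120.0.0/13


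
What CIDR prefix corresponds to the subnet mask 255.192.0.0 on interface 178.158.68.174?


Binary: 11111111.11000000.00000000.00000000
Count leading 1s
Prefix: /10


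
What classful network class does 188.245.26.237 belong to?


First octet: 188
Binary: 10111100
10xxxxxx -> Class B (128-191)
Class B, default mask 255.255.0.0 (/16)


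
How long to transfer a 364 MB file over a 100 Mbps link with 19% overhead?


Effective throughput = 100 * (1 - 19/100) = 81 Mbps
File size in Mb = 364 * 8 = 2912 Mb
Time = 2912 / 81
Time = 35.9506 seconds


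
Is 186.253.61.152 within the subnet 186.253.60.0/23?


Subnet network: 186.253.60.0
Test IP AND mask: 186.253.60.0
Yes, 186.253.61.152 is in 186.253.60.0/23


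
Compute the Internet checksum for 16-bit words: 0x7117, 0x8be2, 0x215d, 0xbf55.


Sum all words (with carry folding):
+ 0x7117 = 0x7117
+ 0x8be2 = 0xfcf9
+ 0x215d = 0x1e57
+ 0xbf55 = 0xddac
One's complement: ~0xddac
Checksum = 0x2253


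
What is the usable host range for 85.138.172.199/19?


Network: 85.138.160.0
Broadcast: 85.138.191.255
First usable = network + 1
Last usable = broadcast - 1
Range: 85.138.160.1 to 85.138.191.254


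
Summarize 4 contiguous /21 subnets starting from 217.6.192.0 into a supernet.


Original prefix: /21
Number of subnets: 4 = 2^2
New prefix = 21 - 2 = 19
Supernet: 217.6.192.0/19


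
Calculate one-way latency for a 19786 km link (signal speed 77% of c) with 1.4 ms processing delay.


Speed = 0.77 * 3e5 km/s = 231000 km/s
Propagation delay = 19786 / 231000 = 0.0857 s = 85.6537 ms
Processing delay = 1.4 ms
Total one-way latency = 87.0537 ms


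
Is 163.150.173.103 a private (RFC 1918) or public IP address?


RFC 1918 private ranges:
  10.0.0.0/8 (10.0.0.0 - 10.255.255.255)
  172.16.0.0/12 (172.16.0.0 - 172.31.255.255)
  192.168.0.0/16 (192.168.0.0 - 192.168.255.255)
Public (not in any RFC 1918 range)


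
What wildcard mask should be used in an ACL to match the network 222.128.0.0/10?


Subnet mask: 255.192.0.0
Wildcard = 255.255.255.255 - subnet mask
255 - 255 = 0
255 - 192 = 63
255 - 0 = 255
255 - 0 = 255
Wildcard: 0.63.255.255


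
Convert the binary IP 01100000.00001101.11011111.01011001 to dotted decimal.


01100000 = 96
00001101 = 13
11011111 = 223
01011001 = 89
IP: 96.13.223.89


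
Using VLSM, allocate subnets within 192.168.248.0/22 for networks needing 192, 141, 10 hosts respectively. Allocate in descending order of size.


192 hosts -> /24 (254 usable): 192.168.248.0/24
141 hosts -> /24 (254 usable): 192.168.249.0/24
10 hosts -> /28 (14 usable): 192.168.250.0/28
Allocation: 192.168.248.0/24 (192 hosts, 254 usable); 192.168.249.0/24 (141 hosts, 254 usable); 192.168.250.0/28 (10 hosts, 14 usable)


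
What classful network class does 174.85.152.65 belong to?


First octet: 174
Binary: 10101110
10xxxxxx -> Class B (128-191)
Class B, default mask 255.255.0.0 (/16)


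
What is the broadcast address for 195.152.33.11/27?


Network: 195.152.33.0/27
Host bits = 5
Set all host bits to 1:
Broadcast: 195.152.33.31


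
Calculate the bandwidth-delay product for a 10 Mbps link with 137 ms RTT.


BDP = bandwidth * RTT
= 10 Mbps * 137 ms
= 10 * 1e6 * 137 / 1000 bits
= 1370000 bits
= 171250 bytes
= 167.2363 KB
BDP = 1370000 bits (171250 bytes)


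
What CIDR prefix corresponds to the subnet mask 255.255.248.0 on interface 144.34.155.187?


Binary: 11111111.11111111.11111000.00000000
Count leading 1s
Prefix: /21


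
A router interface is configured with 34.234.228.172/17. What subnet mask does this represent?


/17 means 17 network bits, 15 host bits
Binary: 11111111111111111000000000000000
Mask: 255.255.128.0


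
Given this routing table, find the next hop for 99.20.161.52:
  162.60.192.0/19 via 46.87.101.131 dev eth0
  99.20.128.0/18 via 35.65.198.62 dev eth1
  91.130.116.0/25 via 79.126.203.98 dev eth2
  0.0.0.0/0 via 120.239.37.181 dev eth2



Longest prefix match for 99.20.161.52:
  /19 162.60.192.0: no
  /18 99.20.128.0: MATCH
  /25 91.130.116.0: no
  /0 0.0.0.0: MATCH
Selected: next-hop 35.65.198.62 via eth1 (matched /18)


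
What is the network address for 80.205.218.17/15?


IP:   01010000.11001101.11011010.00010001
Mask: 11111111.11111110.00000000.00000000
AND operation:
Net:  01010000.11001100.00000000.00000000
Network: 80.204.0.0/15


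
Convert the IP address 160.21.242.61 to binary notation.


160 = 10100000
21 = 00010101
242 = 11110010
61 = 00111101
Binary: 10100000.00010101.11110010.00111101


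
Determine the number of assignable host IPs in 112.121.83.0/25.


Host bits = 32 - 25 = 7
Total addresses = 2^7 = 128
Usable = total - 2 (network and broadcast)
Usable hosts: 126


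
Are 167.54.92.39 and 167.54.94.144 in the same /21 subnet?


Mask: 255.255.248.0
167.54.92.39 AND mask = 167.54.88.0
167.54.94.144 AND mask = 167.54.88.0
Yes, same subnet (167.54.88.0)


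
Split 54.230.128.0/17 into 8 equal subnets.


New prefix = 17 + 3 = 20
Each subnet has 4096 addresses
  54.230.128.0/20
  54.230.144.0/20
  54.230.160.0/20
  54.230.176.0/20
  54.230.192.0/20
  54.230.208.0/20
  54.230.224.0/20
  54.230.240.0/20
Subnets: 54.230.128.0/20, 54.230.144.0/20, 54.230.160.0/20, 54.230.176.0/20, 54.230.192.0/20, 54.230.208.0/20, 54.230.224.0/20, 54.230.240.0/20


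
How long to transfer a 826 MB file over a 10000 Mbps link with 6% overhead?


Effective throughput = 10000 * (1 - 6/100) = 9400 Mbps
File size in Mb = 826 * 8 = 6608 Mb
Time = 6608 / 9400
Time = 0.703 seconds


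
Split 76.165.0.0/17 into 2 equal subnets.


New prefix = 17 + 1 = 18
Each subnet has 16384 addresses
  76.165.0.0/18
  76.165.64.0/18
Subnets: 76.165.0.0/18, 76.165.64.0/18


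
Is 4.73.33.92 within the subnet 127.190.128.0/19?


Subnet network: 127.190.128.0
Test IP AND mask: 4.73.32.0
No, 4.73.33.92 is not in 127.190.128.0/19


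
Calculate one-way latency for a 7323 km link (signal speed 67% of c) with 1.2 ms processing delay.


Speed = 0.67 * 3e5 km/s = 201000 km/s
Propagation delay = 7323 / 201000 = 0.0364 s = 36.4328 ms
Processing delay = 1.2 ms
Total one-way latency = 37.6328 ms


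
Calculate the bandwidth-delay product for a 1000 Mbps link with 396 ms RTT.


BDP = bandwidth * RTT
= 1000 Mbps * 396 ms
= 1000 * 1e6 * 396 / 1000 bits
= 396000000 bits
= 49500000 bytes
= 48339.8438 KB
BDP = 396000000 bits (49500000 bytes)


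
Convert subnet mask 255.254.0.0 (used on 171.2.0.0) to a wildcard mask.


Subnet mask: 255.254.0.0
Wildcard = 255.255.255.255 - subnet mask
255 - 255 = 0
255 - 254 = 1
255 - 0 = 255
255 - 0 = 255
Wildcard: 0.1.255.255


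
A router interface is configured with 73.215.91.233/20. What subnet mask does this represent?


/20 means 20 network bits, 12 host bits
Binary: 11111111111111111111000000000000
Mask: 255.255.240.0


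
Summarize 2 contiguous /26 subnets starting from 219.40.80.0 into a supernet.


Original prefix: /26
Number of subnets: 2 = 2^1
New prefix = 26 - 1 = 25
Supernet: 219.40.80.0/25


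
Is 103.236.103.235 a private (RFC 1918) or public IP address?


RFC 1918 private ranges:
  10.0.0.0/8 (10.0.0.0 - 10.255.255.255)
  172.16.0.0/12 (172.16.0.0 - 172.31.255.255)
  192.168.0.0/16 (192.168.0.0 - 192.168.255.255)
Public (not in any RFC 1918 range)


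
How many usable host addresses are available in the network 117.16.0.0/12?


Host bits = 32 - 12 = 20
Total addresses = 2^20 = 1048576
Usable = total - 2 (network and broadcast)
Usable hosts: 1048574


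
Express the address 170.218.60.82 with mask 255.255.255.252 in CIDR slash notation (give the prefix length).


Binary: 11111111.11111111.11111111.11111100
Count leading 1s
Prefix: /30


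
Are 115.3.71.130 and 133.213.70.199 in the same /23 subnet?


Mask: 255.255.254.0
115.3.71.130 AND mask = 115.3.70.0
133.213.70.199 AND mask = 133.213.70.0
No, different subnets (115.3.70.0 vs 133.213.70.0)


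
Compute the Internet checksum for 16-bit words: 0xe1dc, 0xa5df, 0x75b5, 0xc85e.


Sum all words (with carry folding):
+ 0xe1dc = 0xe1dc
+ 0xa5df = 0x87bc
+ 0x75b5 = 0xfd71
+ 0xc85e = 0xc5d0
One's complement: ~0xc5d0
Checksum = 0x3a2f


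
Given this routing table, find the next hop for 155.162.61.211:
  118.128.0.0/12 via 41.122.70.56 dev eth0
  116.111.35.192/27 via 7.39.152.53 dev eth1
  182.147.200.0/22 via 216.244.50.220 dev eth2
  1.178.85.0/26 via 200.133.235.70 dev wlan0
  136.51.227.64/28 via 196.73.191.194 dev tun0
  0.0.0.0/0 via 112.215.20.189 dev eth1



Longest prefix match for 155.162.61.211:
  /12 118.128.0.0: no
  /27 116.111.35.192: no
  /22 182.147.200.0: no
  /26 1.178.85.0: no
  /28 136.51.227.64: no
  /0 0.0.0.0: MATCH
Selected: next-hop 112.215.20.189 via eth1 (matched /0)


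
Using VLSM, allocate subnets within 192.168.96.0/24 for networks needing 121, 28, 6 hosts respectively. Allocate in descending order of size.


121 hosts -> /25 (126 usable): 192.168.96.0/25
28 hosts -> /27 (30 usable): 192.168.96.128/27
6 hosts -> /29 (6 usable): 192.168.96.160/29
Allocation: 192.168.96.0/25 (121 hosts, 126 usable); 192.168.96.128/27 (28 hosts, 30 usable); 192.168.96.160/29 (6 hosts, 6 usable)


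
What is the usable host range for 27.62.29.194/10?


Network: 27.0.0.0
Broadcast: 27.63.255.255
First usable = network + 1
Last usable = broadcast - 1
Range: 27.0.0.1 to 27.63.255.254


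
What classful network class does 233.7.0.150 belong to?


First octet: 233
Binary: 11101001
1110xxxx -> Class D (224-239)
Class D (multicast), default mask N/A


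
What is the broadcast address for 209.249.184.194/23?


Network: 209.249.184.0/23
Host bits = 9
Set all host bits to 1:
Broadcast: 209.249.185.255


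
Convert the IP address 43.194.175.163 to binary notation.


43 = 00101011
194 = 11000010
175 = 10101111
163 = 10100011
Binary: 00101011.11000010.10101111.10100011


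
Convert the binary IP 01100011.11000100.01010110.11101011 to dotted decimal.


01100011 = 99
11000100 = 196
01010110 = 86
11101011 = 235
IP: 99.196.86.235


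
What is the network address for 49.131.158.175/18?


IP:   00110001.10000011.10011110.10101111
Mask: 11111111.11111111.11000000.00000000
AND operation:
Net:  00110001.10000011.10000000.00000000
Network: 49.131.128.0/18


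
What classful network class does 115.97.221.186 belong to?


First octet: 115
Binary: 01110011
0xxxxxxx -> Class A (1-126)
Class A, default mask 255.0.0.0 (/8)


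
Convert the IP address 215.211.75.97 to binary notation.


215 = 11010111
211 = 11010011
75 = 01001011
97 = 01100001
Binary: 11010111.11010011.01001011.01100001


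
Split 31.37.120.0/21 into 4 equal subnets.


New prefix = 21 + 2 = 23
Each subnet has 512 addresses
  31.37.120.0/23
  31.37.122.0/23
  31.37.124.0/23
  31.37.126.0/23
Subnets: 31.37.120.0/23, 31.37.122.0/23, 31.37.124.0/23, 31.37.126.0/23


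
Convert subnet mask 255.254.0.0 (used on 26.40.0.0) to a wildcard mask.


Subnet mask: 255.254.0.0
Wildcard = 255.255.255.255 - subnet mask
255 - 255 = 0
255 - 254 = 1
255 - 0 = 255
255 - 0 = 255
Wildcard: 0.1.255.255


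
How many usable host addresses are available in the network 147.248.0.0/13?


Host bits = 32 - 13 = 19
Total addresses = 2^19 = 524288
Usable = total - 2 (network and broadcast)
Usable hosts: 524286


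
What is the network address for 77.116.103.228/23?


IP:   01001101.01110100.01100111.11100100
Mask: 11111111.11111111.11111110.00000000
AND operation:
Net:  01001101.01110100.01100110.00000000
Network: 77.116.102.0/23


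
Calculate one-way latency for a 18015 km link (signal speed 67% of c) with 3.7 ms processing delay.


Speed = 0.67 * 3e5 km/s = 201000 km/s
Propagation delay = 18015 / 201000 = 0.0896 s = 89.6269 ms
Processing delay = 3.7 ms
Total one-way latency = 93.3269 ms


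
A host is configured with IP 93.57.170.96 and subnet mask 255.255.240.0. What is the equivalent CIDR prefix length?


Binary: 11111111.11111111.11110000.00000000
Count leading 1s
Prefix: /20


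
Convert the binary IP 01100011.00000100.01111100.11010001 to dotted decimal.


01100011 = 99
00000100 = 4
01111100 = 124
11010001 = 209
IP: 99.4.124.209


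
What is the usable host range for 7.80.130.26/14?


Network: 7.80.0.0
Broadcast: 7.83.255.255
First usable = network + 1
Last usable = broadcast - 1
Range: 7.80.0.1 to 7.83.255.254


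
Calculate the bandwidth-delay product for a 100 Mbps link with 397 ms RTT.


BDP = bandwidth * RTT
= 100 Mbps * 397 ms
= 100 * 1e6 * 397 / 1000 bits
= 39700000 bits
= 4962500 bytes
= 4846.1914 KB
BDP = 39700000 bits (4962500 bytes)


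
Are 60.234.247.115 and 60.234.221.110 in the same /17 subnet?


Mask: 255.255.128.0
60.234.247.115 AND mask = 60.234.128.0
60.234.221.110 AND mask = 60.234.128.0
Yes, same subnet (60.234.128.0)


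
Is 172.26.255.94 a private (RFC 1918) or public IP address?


RFC 1918 private ranges:
  10.0.0.0/8 (10.0.0.0 - 10.255.255.255)
  172.16.0.0/12 (172.16.0.0 - 172.31.255.255)
  192.168.0.0/16 (192.168.0.0 - 192.168.255.255)
Private (in 172.16.0.0/12)


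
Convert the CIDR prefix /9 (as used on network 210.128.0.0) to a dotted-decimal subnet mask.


/9 means 9 network bits, 23 host bits
Binary: 11111111100000000000000000000000
Mask: 255.128.0.0


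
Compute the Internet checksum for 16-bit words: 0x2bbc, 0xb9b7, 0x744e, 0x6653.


Sum all words (with carry folding):
+ 0x2bbc = 0x2bbc
+ 0xb9b7 = 0xe573
+ 0x744e = 0x59c2
+ 0x6653 = 0xc015
One's complement: ~0xc015
Checksum = 0x3fea


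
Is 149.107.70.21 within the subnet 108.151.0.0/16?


Subnet network: 108.151.0.0
Test IP AND mask: 149.107.0.0
No, 149.107.70.21 is not in 108.151.0.0/16


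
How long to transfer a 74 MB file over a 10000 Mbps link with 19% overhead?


Effective throughput = 10000 * (1 - 19/100) = 8100.0 Mbps
File size in Mb = 74 * 8 = 592 Mb
Time = 592 / 8100.0
Time = 0.0731 seconds


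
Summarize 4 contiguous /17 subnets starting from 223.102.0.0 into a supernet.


Original prefix: /17
Number of subnets: 4 = 2^2
New prefix = 17 - 2 = 15
Supernet: 223.102.0.0/15


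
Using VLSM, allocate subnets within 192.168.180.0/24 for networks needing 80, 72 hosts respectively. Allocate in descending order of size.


80 hosts -> /25 (126 usable): 192.168.180.0/25
72 hosts -> /25 (126 usable): 192.168.180.128/25
Allocation: 192.168.180.0/25 (80 hosts, 126 usable); 192.168.180.128/25 (72 hosts, 126 usable)


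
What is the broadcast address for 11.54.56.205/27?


Network: 11.54.56.192/27
Host bits = 5
Set all host bits to 1:
Broadcast: 11.54.56.223


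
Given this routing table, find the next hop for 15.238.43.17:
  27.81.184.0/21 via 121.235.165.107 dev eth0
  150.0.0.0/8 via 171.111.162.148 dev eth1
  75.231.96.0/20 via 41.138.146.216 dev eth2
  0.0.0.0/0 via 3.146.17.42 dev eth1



Longest prefix match for 15.238.43.17:
  /21 27.81.184.0: no
  /8 150.0.0.0: no
  /20 75.231.96.0: no
  /0 0.0.0.0: MATCH
Selected: next-hop 3.146.17.42 via eth1 (matched /0)


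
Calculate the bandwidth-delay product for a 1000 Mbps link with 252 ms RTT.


BDP = bandwidth * RTT
= 1000 Mbps * 252 ms
= 1000 * 1e6 * 252 / 1000 bits
= 252000000 bits
= 31500000 bytes
= 30761.7188 KB
BDP = 252000000 bits (31500000 bytes)


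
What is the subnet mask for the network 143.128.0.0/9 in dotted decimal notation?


/9 means 9 network bits, 23 host bits
Binary: 11111111100000000000000000000000
Mask: 255.128.0.0


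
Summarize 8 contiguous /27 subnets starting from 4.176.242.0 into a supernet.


Original prefix: /27
Number of subnets: 8 = 2^3
New prefix = 27 - 3 = 24
Supernet: 4.176.242.0/24


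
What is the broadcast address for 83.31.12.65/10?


Network: 83.0.0.0/10
Host bits = 22
Set all host bits to 1:
Broadcast: 83.63.255.255


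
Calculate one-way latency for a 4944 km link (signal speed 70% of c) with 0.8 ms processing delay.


Speed = 0.7 * 3e5 km/s = 210000 km/s
Propagation delay = 4944 / 210000 = 0.0235 s = 23.5429 ms
Processing delay = 0.8 ms
Total one-way latency = 24.3429 ms


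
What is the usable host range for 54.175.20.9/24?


Network: 54.175.20.0
Broadcast: 54.175.20.255
First usable = network + 1
Last usable = broadcast - 1
Range: 54.175.20.1 to 54.175.20.254


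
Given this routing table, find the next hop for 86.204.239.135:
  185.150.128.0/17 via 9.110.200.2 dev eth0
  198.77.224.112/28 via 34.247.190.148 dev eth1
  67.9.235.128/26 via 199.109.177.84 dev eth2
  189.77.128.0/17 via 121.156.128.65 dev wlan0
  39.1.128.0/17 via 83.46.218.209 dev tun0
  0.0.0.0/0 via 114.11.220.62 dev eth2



Longest prefix match for 86.204.239.135:
  /17 185.150.128.0: no
  /28 198.77.224.112: no
  /26 67.9.235.128: no
  /17 189.77.128.0: no
  /17 39.1.128.0: no
  /0 0.0.0.0: MATCH
Selected: next-hop 114.11.220.62 via eth2 (matched /0)


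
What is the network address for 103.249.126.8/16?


IP:   01100111.11111001.01111110.00001000
Mask: 11111111.11111111.00000000.00000000
AND operation:
Net:  01100111.11111001.00000000.00000000
Network: 103.249.0.0/16


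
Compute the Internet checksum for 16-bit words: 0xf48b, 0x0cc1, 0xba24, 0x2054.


Sum all words (with carry folding):
+ 0xf48b = 0xf48b
+ 0x0cc1 = 0x014d
+ 0xba24 = 0xbb71
+ 0x2054 = 0xdbc5
One's complement: ~0xdbc5
Checksum = 0x243a


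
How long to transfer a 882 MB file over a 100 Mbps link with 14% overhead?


Effective throughput = 100 * (1 - 14/100) = 86 Mbps
File size in Mb = 882 * 8 = 7056 Mb
Time = 7056 / 86
Time = 82.0465 seconds


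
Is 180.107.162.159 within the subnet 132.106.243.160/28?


Subnet network: 132.106.243.160
Test IP AND mask: 180.107.162.144
No, 180.107.162.159 is not in 132.106.243.160/28


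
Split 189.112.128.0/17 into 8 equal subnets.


New prefix = 17 + 3 = 20
Each subnet has 4096 addresses
  189.112.128.0/20
  189.112.144.0/20
  189.112.160.0/20
  189.112.176.0/20
  189.112.192.0/20
  189.112.208.0/20
  189.112.224.0/20
  189.112.240.0/20
Subnets: 189.112.128.0/20, 189.112.144.0/20, 189.112.160.0/20, 189.112.176.0/20, 189.112.192.0/20, 189.112.208.0/20, 189.112.224.0/20, 189.112.240.0/20


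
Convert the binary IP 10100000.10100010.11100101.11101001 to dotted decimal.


10100000 = 160
10100010 = 162
11100101 = 229
11101001 = 233
IP: 160.162.229.233


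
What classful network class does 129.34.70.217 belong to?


First octet: 129
Binary: 10000001
10xxxxxx -> Class B (128-191)
Class B, default mask 255.255.0.0 (/16)


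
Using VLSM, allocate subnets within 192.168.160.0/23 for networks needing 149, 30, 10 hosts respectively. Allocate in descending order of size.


149 hosts -> /24 (254 usable): 192.168.160.0/24
30 hosts -> /27 (30 usable): 192.168.161.0/27
10 hosts -> /28 (14 usable): 192.168.161.32/28
Allocation: 192.168.160.0/24 (149 hosts, 254 usable); 192.168.161.0/27 (30 hosts, 30 usable); 192.168.161.32/28 (10 hosts, 14 usable)


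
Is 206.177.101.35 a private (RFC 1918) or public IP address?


RFC 1918 private ranges:
  10.0.0.0/8 (10.0.0.0 - 10.255.255.255)
  172.16.0.0/12 (172.16.0.0 - 172.31.255.255)
  192.168.0.0/16 (192.168.0.0 - 192.168.255.255)
Public (not in any RFC 1918 range)


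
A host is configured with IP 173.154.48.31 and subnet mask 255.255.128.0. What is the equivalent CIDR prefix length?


Binary: 11111111.11111111.10000000.00000000
Count leading 1s
Prefix: /17


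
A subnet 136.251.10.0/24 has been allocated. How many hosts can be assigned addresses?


Host bits = 32 - 24 = 8
Total addresses = 2^8 = 256
Usable = total - 2 (network and broadcast)
Usable hosts: 254


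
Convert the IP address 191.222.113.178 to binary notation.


191 = 10111111
222 = 11011110
113 = 01110001
178 = 10110010
Binary: 10111111.11011110.01110001.10110010


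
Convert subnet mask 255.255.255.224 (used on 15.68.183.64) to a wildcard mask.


Subnet mask: 255.255.255.224
Wildcard = 255.255.255.255 - subnet mask
255 - 255 = 0
255 - 255 = 0
255 - 255 = 0
255 - 224 = 31
Wildcard: 0.0.0.31


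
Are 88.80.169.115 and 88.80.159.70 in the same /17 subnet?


Mask: 255.255.128.0
88.80.169.115 AND mask = 88.80.128.0
88.80.159.70 AND mask = 88.80.128.0
Yes, same subnet (88.80.128.0)


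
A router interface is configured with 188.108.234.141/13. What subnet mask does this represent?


/13 means 13 network bits, 19 host bits
Binary: 11111111111110000000000000000000
Mask: 255.248.0.0
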